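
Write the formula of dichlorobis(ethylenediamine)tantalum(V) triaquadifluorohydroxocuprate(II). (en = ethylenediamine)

[TaCl2(en)2][CuF2(H2O)3(OH)]3

Cation [Ta…]: ligand charges -2, Ta(V) ⇒ ion charge 3+.
Anion [Cu…]: ligand charges -3, Cu(II) ⇒ ion charge 1−.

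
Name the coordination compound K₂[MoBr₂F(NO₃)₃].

The 2 potassium counter-ions carry a total charge of +2, so each complex ion is 2−.
Ligand charges: 2×bromo (-1 each), 3×nitrato (-1 each), 1×fluoro (-1 each); total -6. So Mo + (-6) = 2−, giving Mo = +4.
The complex ion is anionic, so molybdenum takes the -ate form molybdate(IV).

potassium dibromofluorotrinitratomolybdate(IV)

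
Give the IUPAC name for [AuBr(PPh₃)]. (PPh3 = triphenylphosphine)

There is no counter-ion, so the complex is neutral overall.
Ligand charges: 1×bromo (-1 each), 1×triphenylphosphine (neutral); total -1. So Au + (-1) = 0, giving Au = +1.
Ligands are named alphabetically: bromo before triphenylphosphine.

bromo(triphenylphosphine)gold(I)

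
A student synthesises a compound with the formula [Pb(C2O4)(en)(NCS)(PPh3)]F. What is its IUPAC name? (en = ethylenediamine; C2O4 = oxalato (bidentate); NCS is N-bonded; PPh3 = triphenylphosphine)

The 1 fluoride counter-ion carries a total charge of -1, so each complex ion is 1+.
Ligand charges: 1×ethylenediamine (neutral), 1×oxalato (-2 each), 1×isothiocyanato (-1 each), 1×triphenylphosphine (neutral); total -3. So Pb + (-3) = 1+, giving Pb = +4.
Ligands are named alphabetically: ethylenediamine before isothiocyanato before oxalato before triphenylphosphine.

(ethylenediamine)isothiocyanatooxalato(triphenylphosphine)lead(IV) fluoride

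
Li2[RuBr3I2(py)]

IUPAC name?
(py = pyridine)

The 2 lithium counter-ions carry a total charge of +2, so each complex ion is 2−.
Ligand charges: 1×pyridine (neutral), 3×bromo (-1 each), 2×iodo (-1 each); total -5. So Ru + (-5) = 2−, giving Ru = +3.
The complex ion is anionic, so ruthenium takes the -ate form ruthenate(III).

lithium tribromodiiodo(pyridine)ruthenate(III)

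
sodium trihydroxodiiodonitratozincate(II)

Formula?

Na4[ZnI2(NO3)(OH)3]

Ligands: 1 nitrato (NO3, -1), 3 hydroxo (OH, -1), 2 iodo (I, -1). Ligand charge sum = -6.
With Zn in oxidation state +2, the complex ion is [Zn...]^4−.
Charge balance with sodium (+1) requires 1 complex ion per 4 sodium.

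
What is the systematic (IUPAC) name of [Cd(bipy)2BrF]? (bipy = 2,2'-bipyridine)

There is no counter-ion, so the complex is neutral overall.
Ligand charges: 1×bromo (-1 each), 1×fluoro (-1 each), 2×2,2'-bipyridine (neutral); total -2. So Cd + (-2) = 0, giving Cd = +2.
Ligands are named alphabetically: bipyridine before bromo before fluoro.

bis(2,2'-bipyridine)bromofluorocadmium(II)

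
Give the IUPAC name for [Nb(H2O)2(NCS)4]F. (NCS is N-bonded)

diaquatetraisothiocyanatoniobium(V) fluoride

The 1 fluoride counter-ion carries a total charge of -1, so each complex ion is 1+.
Ligand charges: 4×isothiocyanato (-1 each), 2×aqua (neutral); total -4. So Nb + (-4) = 1+, giving Nb = +5.
Ligands are named alphabetically: aqua before isothiocyanato.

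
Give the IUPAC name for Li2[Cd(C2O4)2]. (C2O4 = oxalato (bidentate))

The 2 lithium counter-ions carry a total charge of +2, so each complex ion is 2−.
Ligand charges: 2×oxalato (-2 each); total -4. So Cd + (-4) = 2−, giving Cd = +2.
The complex ion is anionic, so cadmium takes the -ate form cadmate(II).

lithium dioxalatocadmate(II)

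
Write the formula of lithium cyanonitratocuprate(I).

Li[Cu(CN)(NO3)]

Ligands: 1 cyano (CN, -1), 1 nitrato (NO3, -1). Ligand charge sum = -2.
Charge balance with lithium (+1) requires 1 complex ion per 1 lithium.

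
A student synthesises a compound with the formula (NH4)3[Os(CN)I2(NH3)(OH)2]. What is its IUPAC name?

The 3 ammonium counter-ions carry a total charge of +3, so each complex ion is 3−.
Ligand charges: 1×cyano (-1 each), 2×hydroxo (-1 each), 1×ammine (neutral), 2×iodo (-1 each); total -5. So Os + (-5) = 3−, giving Os = +2.
Ligands are named alphabetically: ammine before cyano before hydroxo before iodo.
The complex ion is anionic, so osmium takes the -ate form osmate(II).

ammonium amminecyanodihydroxodiiodoosmate(II)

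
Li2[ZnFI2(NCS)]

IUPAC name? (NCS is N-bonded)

The 2 lithium counter-ions carry a total charge of +2, so each complex ion is 2−.
Ligand charges: 2×iodo (-1 each), 1×isothiocyanato (-1 each), 1×fluoro (-1 each); total -4. So Zn + (-4) = 2−, giving Zn = +2.
The complex ion is anionic, so zinc takes the -ate form zincate(II).

lithium fluorodiiodoisothiocyanatozincate(II)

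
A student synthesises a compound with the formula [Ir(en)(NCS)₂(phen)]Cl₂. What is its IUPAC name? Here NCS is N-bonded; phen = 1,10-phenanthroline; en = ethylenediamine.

The 2 chloride counter-ions carry a total charge of -2, so each complex ion is 2+.
Ligand charges: 2×isothiocyanato (-1 each), 1×1,10-phenanthroline (neutral), 1×ethylenediamine (neutral); total -2. So Ir + (-2) = 2+, giving Ir = +4.
Ligands are named alphabetically: ethylenediamine before isothiocyanato before phenanthroline.

(ethylenediamine)diisothiocyanato(1,10-phenanthroline)iridium(IV) chloride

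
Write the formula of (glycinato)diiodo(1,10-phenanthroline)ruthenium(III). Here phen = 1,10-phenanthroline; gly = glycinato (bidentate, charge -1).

[Ru(gly)I2(phen)]

Ligands: 2 iodo (I, -1), 1 1,10-phenanthroline (phen, neutral), 1 glycinato (gly, -1). Ligand charge sum = -3.
With Ru in oxidation state +3, the complex ion is [Ru...].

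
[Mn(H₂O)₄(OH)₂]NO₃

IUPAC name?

The 1 nitrate counter-ion carries a total charge of -1, so each complex ion is 1+.
Ligand charges: 2×hydroxo (-1 each), 4×aqua (neutral); total -2. So Mn + (-2) = 1+, giving Mn = +3.
Ligands are named alphabetically: aqua before hydroxo.

tetraaquadihydroxomanganese(III) nitrate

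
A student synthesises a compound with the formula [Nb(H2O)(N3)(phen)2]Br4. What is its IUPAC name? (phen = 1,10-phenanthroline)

aquaazidobis(1,10-phenanthroline)niobium(V) bromide

The 4 bromide counter-ions carry a total charge of -4, so each complex ion is 4+.
Ligand charges: 1×aqua (neutral), 1×azido (-1 each), 2×1,10-phenanthroline (neutral); total -1. So Nb + (-1) = 4+, giving Nb = +5.
Ligands are named alphabetically: aqua before azido before phenanthroline.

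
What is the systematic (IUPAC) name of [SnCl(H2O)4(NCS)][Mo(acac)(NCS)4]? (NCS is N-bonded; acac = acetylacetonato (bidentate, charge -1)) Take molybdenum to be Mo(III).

tetraaquachloroisothiocyanatotin(IV) (acetylacetonato)tetraisothiocyanatomolybdate(III)

Both ions are complex: the cation is named first with the plain metal name, the anion second with the -ate form; each ion's ligands are alphabetised independently.
Mo is given as +3; the anion's ligand charges sum to -5, so the complex anion is 2−.
A 1:1 salt means the cation carries the equal and opposite charge, 2+.
Cation: ligand charges sum to -2; for the ion to be 2+, Sn = +4.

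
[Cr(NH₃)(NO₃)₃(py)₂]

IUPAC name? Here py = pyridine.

There is no counter-ion, so the complex is neutral overall.
Ligand charges: 1×ammine (neutral), 3×nitrato (-1 each), 2×pyridine (neutral); total -3. So Cr + (-3) = 0, giving Cr = +3.
Ligands are named alphabetically: ammine before nitrato before pyridine.

amminetrinitratobis(pyridine)chromium(III)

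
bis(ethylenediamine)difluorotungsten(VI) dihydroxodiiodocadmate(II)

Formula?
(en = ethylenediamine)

[W(en)2F2][CdI2(OH)2]2

Cation [W…]: ligand charges -2, W(VI) ⇒ ion charge 4+.
Anion [Cd…]: ligand charges -4, Cd(II) ⇒ ion charge 2−.
One 4+ cation requires 2 of the 2− anion.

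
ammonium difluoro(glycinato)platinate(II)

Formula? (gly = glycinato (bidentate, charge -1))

Ligands: 2 fluoro (F, -1), 1 glycinato (gly, -1). Ligand charge sum = -3.
With Pt in oxidation state +2, the complex ion is [Pt...]^1−.
Charge balance with ammonium (+1) requires 1 complex ion per 1 ammonium.

NH4[PtF2(gly)]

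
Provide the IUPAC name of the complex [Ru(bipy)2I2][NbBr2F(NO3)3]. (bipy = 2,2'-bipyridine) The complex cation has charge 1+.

bis(2,2'-bipyridine)diiodoruthenium(III) dibromofluorotrinitratoniobate(V)

Both ions are complex: the cation is named first with the plain metal name, the anion second with the -ate form; each ion's ligands are alphabetised independently.
The complex cation is given as 1+; its ligand charges sum to -2, so Ru = +3.
A 1:1 salt means the anion carries the equal and opposite charge, 1−.
Anion: ligand charges sum to -6; for the ion to be 1−, Nb = +5.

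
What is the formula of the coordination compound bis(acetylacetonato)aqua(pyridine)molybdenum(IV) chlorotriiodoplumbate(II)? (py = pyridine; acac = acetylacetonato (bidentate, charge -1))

Cation [Mo…]: ligand charges -2, Mo(IV) ⇒ ion charge 2+.
Anion [Pb…]: ligand charges -4, Pb(II) ⇒ ion charge 2−.

[Mo(acac)2(H2O)(py)][PbClI3]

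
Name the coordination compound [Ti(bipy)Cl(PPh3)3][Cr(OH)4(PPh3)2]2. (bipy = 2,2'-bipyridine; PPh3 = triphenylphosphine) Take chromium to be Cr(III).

(2,2'-bipyridine)chlorotris(triphenylphosphine)titanium(III) tetrahydroxobis(triphenylphosphine)chromate(III)

Both ions are complex: the cation is named first with the plain metal name, the anion second with the -ate form; each ion's ligands are alphabetised independently.
Cr is given as +3; the anion's ligand charges sum to -4, so the complex anion is 1−.
With 2 anions per cation, the cation must be 2×1 = 2+.
Cation: ligand charges sum to -1; for the ion to be 2+, Ti = +3.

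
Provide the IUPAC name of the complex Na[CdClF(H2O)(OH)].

The 1 sodium counter-ion carries a total charge of +1, so each complex ion is 1−.
Ligand charges: 1×hydroxo (-1 each), 1×chloro (-1 each), 1×fluoro (-1 each), 1×aqua (neutral); total -3. So Cd + (-3) = 1−, giving Cd = +2.
Ligands are named alphabetically: aqua before chloro before fluoro before hydroxo.
The complex ion is anionic, so cadmium takes the -ate form cadmate(II).

sodium aquachlorofluorohydroxocadmate(II)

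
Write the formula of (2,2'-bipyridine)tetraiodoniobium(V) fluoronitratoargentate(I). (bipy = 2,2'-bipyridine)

Cation [Nb…]: ligand charges -4, Nb(V) ⇒ ion charge 1+.
Anion [Ag…]: ligand charges -2, Ag(I) ⇒ ion charge 1−.
One 1+ cation balances one 1− anion.

[Nb(bipy)I4][AgF(NO3)]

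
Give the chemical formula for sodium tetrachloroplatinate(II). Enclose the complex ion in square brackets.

Ligands: 4 chloro (Cl, -1). Ligand charge sum = -4.
Charge balance with sodium (+1) requires 1 complex ion per 2 sodium.

Na2[PtCl4]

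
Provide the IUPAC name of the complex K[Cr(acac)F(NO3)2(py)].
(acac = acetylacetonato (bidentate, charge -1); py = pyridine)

potassium (acetylacetonato)fluorodinitrato(pyridine)chromate(III)

The 1 potassium counter-ion carries a total charge of +1, so each complex ion is 1−.
Ligand charges: 2×nitrato (-1 each), 1×fluoro (-1 each), 1×acetylacetonato (-1 each), 1×pyridine (neutral); total -4. So Cr + (-4) = 1−, giving Cr = +3.
The complex ion is anionic, so chromium takes the -ate form chromate(III).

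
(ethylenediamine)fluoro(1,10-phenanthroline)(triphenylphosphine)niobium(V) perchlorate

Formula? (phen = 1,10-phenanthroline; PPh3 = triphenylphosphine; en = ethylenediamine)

Ligands: 1 fluoro (F, -1), 1 1,10-phenanthroline (phen, neutral), 1 triphenylphosphine (PPh3, neutral), 1 ethylenediamine (en, neutral). Ligand charge sum = -1.
With Nb in oxidation state +5, the complex ion is [Nb...]^4+.
Charge balance with perchlorate (-1) requires 1 complex ion per 4 perchlorate.

[Nb(en)F(phen)(PPh3)](ClO4)4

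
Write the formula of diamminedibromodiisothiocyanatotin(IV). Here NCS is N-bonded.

Ligands: 2 ammine (NH3, neutral), 2 bromo (Br, -1), 2 isothiocyanato (NCS, -1). Ligand charge sum = -4.
With Sn in oxidation state +4, the complex ion is [Sn...].

[SnBr2(NCS)2(NH3)2]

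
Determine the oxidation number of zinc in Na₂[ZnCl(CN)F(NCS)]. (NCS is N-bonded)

2 sodium outside the brackets (+1 each) → the complex ion is 2−.
Ligand charges: 1×F = -1; 1×NCS = -1; 1×CN = -1; 1×Cl = -1; sum -4.
Zn + (-4) = 2− ⇒ Zn is +2.

+2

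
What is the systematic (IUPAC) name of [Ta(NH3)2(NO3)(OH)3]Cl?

diamminetrihydroxonitratotantalum(V) chloride

The 1 chloride counter-ion carries a total charge of -1, so each complex ion is 1+.
Ligand charges: 3×hydroxo (-1 each), 2×ammine (neutral), 1×nitrato (-1 each); total -4. So Ta + (-4) = 1+, giving Ta = +5.
Ligands are named alphabetically: ammine before hydroxo before nitrato.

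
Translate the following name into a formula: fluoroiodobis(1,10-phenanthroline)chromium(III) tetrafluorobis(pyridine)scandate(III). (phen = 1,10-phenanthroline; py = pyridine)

Cation [Cr…]: ligand charges -2, Cr(III) ⇒ ion charge 1+.
Anion [Sc…]: ligand charges -4, Sc(III) ⇒ ion charge 1−.
One 1+ cation balances one 1− anion.

[CrFI(phen)2][ScF4(py)2]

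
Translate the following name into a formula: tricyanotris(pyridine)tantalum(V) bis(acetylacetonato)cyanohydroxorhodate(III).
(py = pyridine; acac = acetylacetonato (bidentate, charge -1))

Cation [Ta…]: ligand charges -3, Ta(V) ⇒ ion charge 2+.
Anion [Rh…]: ligand charges -4, Rh(III) ⇒ ion charge 1−.
One 2+ cation requires 2 of the 1− anion.

[Ta(CN)3(py)3][Rh(acac)2(CN)(OH)]2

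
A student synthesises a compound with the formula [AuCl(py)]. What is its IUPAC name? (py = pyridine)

chloro(pyridine)gold(I)

There is no counter-ion, so the complex is neutral overall.
Ligand charges: 1×pyridine (neutral), 1×chloro (-1 each); total -1. So Au + (-1) = 0, giving Au = +1.
Ligands are named alphabetically: chloro before pyridine.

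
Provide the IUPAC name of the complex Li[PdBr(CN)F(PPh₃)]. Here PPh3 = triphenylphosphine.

lithium bromocyanofluoro(triphenylphosphine)palladate(II)

The 1 lithium counter-ion carries a total charge of +1, so each complex ion is 1−.
Ligand charges: 1×fluoro (-1 each), 1×bromo (-1 each), 1×cyano (-1 each), 1×triphenylphosphine (neutral); total -3. So Pd + (-3) = 1−, giving Pd = +2.
The complex ion is anionic, so palladium takes the -ate form palladate(II).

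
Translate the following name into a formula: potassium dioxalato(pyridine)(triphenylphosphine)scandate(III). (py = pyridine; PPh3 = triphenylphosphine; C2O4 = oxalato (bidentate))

K[Sc(C2O4)2(PPh3)(py)]

Ligands: 1 pyridine (py, neutral), 1 triphenylphosphine (PPh3, neutral), 2 oxalato (C2O4, -2). Ligand charge sum = -4.
With Sc in oxidation state +3, the complex ion is [Sc...]^1−.
Charge balance with potassium (+1) requires 1 complex ion per 1 potassium.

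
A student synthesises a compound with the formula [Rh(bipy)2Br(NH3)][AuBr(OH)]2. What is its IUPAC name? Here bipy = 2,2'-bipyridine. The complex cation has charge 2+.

amminebis(2,2'-bipyridine)bromorhodium(III) bromohydroxoaurate(I)

The complex cation is given as 2+; its ligand charges sum to -1, so Rh = +3.
With 2 anions per cation, each anion must be 2/2 = 1−.
Anion: ligand charges sum to -2; for the ion to be 1−, Au = +1.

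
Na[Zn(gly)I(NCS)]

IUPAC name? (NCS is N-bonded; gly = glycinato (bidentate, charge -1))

sodium (glycinato)iodoisothiocyanatozincate(II)

The 1 sodium counter-ion carries a total charge of +1, so each complex ion is 1−.
Ligand charges: 1×isothiocyanato (-1 each), 1×glycinato (-1 each), 1×iodo (-1 each); total -3. So Zn + (-3) = 1−, giving Zn = +2.
Ligands are named alphabetically: glycinato before iodo before isothiocyanato.
The complex ion is anionic, so zinc takes the -ate form zincate(II).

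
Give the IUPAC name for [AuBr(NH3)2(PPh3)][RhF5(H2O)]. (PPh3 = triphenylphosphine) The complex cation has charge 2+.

The complex cation is given as 2+; its ligand charges sum to -1, so Au = +3.
A 1:1 salt means the anion carries the equal and opposite charge, 2−.
Anion: ligand charges sum to -5; for the ion to be 2−, Rh = +3.

diamminebromo(triphenylphosphine)gold(III) aquapentafluororhodate(III)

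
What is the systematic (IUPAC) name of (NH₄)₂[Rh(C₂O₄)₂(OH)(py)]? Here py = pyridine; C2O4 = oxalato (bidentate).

The 2 ammonium counter-ions carry a total charge of +2, so each complex ion is 2−.
Ligand charges: 1×pyridine (neutral), 2×oxalato (-2 each), 1×hydroxo (-1 each); total -5. So Rh + (-5) = 2−, giving Rh = +3.
The complex ion is anionic, so rhodium takes the -ate form rhodate(III).

ammonium hydroxodioxalato(pyridine)rhodate(III)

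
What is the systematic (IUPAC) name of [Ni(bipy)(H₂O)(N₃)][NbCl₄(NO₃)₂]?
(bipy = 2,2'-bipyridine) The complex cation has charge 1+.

The complex cation is given as 1+; its ligand charges sum to -1, so Ni = +2.
A 1:1 salt means the anion carries the equal and opposite charge, 1−.
Anion: ligand charges sum to -6; for the ion to be 1−, Nb = +5.

aquaazido(2,2'-bipyridine)nickel(II) tetrachlorodinitratoniobate(V)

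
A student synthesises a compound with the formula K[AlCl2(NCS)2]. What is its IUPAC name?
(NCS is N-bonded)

potassium dichlorodiisothiocyanatoaluminate(III)

The 1 potassium counter-ion carries a total charge of +1, so each complex ion is 1−.
Ligand charges: 2×chloro (-1 each), 2×isothiocyanato (-1 each); total -4. So Al + (-4) = 1−, giving Al = +3.
Ligands are named alphabetically: chloro before isothiocyanato.
The complex ion is anionic, so aluminium takes the -ate form aluminate(III).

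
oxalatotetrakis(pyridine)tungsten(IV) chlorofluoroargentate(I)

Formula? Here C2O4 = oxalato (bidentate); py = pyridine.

Cation [W…]: ligand charges -2, W(IV) ⇒ ion charge 2+.
Anion [Ag…]: ligand charges -2, Ag(I) ⇒ ion charge 1−.
One 2+ cation requires 2 of the 1− anion.

[W(C2O4)(py)4][AgClF]2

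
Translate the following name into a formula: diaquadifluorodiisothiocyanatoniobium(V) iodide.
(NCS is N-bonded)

Ligands: 2 isothiocyanato (NCS, -1), 2 fluoro (F, -1), 2 aqua (H2O, neutral). Ligand charge sum = -4.
With Nb in oxidation state +5, the complex ion is [Nb...]^1+.
Charge balance with iodide (-1) requires 1 complex ion per 1 iodide.

[NbF2(H2O)2(NCS)2]I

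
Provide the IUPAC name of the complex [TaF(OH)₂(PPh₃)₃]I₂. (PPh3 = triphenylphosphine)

The 2 iodide counter-ions carry a total charge of -2, so each complex ion is 2+.
Ligand charges: 1×fluoro (-1 each), 3×triphenylphosphine (neutral), 2×hydroxo (-1 each); total -3. So Ta + (-3) = 2+, giving Ta = +5.
Ligands are named alphabetically: fluoro before hydroxo before triphenylphosphine.

fluorodihydroxotris(triphenylphosphine)tantalum(V) iodide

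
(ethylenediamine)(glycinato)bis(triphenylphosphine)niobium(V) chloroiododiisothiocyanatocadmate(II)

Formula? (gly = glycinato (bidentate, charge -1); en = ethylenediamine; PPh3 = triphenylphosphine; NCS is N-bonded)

[Nb(en)(gly)(PPh3)2][CdClI(NCS)2]2

Cation [Nb…]: ligand charges -1, Nb(V) ⇒ ion charge 4+.
Anion [Cd…]: ligand charges -4, Cd(II) ⇒ ion charge 2−.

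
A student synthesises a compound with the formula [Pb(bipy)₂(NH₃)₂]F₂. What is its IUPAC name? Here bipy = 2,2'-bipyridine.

The 2 fluoride counter-ions carry a total charge of -2, so each complex ion is 2+.
Ligand charges: 2×2,2'-bipyridine (neutral), 2×ammine (neutral); total 0. So Pb + (0) = 2+, giving Pb = +2.
Ligands are named alphabetically: ammine before bipyridine.

diamminebis(2,2'-bipyridine)lead(II) fluoride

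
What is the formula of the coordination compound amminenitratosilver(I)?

Ligands: 1 ammine (NH3, neutral), 1 nitrato (NO3, -1). Ligand charge sum = -1.
With Ag in oxidation state +1, the complex ion is [Ag...].

[Ag(NH3)(NO3)]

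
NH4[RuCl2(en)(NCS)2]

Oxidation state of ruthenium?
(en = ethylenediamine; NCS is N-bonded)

+3

1 ammonium outside the brackets (+1 each) → the complex ion is 1−.
Ligand charges: 1×en neutral; 2×NCS = -2; 2×Cl = -2; sum -4.
Ru + (-4) = 1− ⇒ Ru is +3.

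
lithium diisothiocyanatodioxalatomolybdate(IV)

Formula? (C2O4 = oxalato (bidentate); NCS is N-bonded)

Li2[Mo(C2O4)2(NCS)2]

Ligands: 2 oxalato (C2O4, -2), 2 isothiocyanato (NCS, -1). Ligand charge sum = -6.
With Mo in oxidation state +4, the complex ion is [Mo...]^2−.
Charge balance with lithium (+1) requires 1 complex ion per 2 lithium.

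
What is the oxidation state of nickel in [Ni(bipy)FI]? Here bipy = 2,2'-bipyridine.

No counter-ion: the bracketed complex is neutral.
Ligand charges: 1×bipy neutral; 1×F = -1; 1×I = -1; sum -2.
Ni + (-2) = 0 ⇒ Ni is +2.

+2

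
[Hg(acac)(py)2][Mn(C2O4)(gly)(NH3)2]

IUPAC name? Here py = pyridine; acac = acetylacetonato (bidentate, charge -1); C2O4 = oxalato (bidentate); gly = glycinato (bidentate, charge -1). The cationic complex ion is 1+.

(acetylacetonato)bis(pyridine)mercury(II) diammine(glycinato)oxalatomanganate(II)

The complex cation is given as 1+; its ligand charges sum to -1, so Hg = +2.
A 1:1 salt means the anion carries the equal and opposite charge, 1−.
Anion: ligand charges sum to -3; for the ion to be 1−, Mn = +2.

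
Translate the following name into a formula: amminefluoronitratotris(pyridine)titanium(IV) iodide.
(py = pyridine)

[TiF(NH3)(NO3)(py)3]I2

Ligands: 3 pyridine (py, neutral), 1 nitrato (NO3, -1), 1 fluoro (F, -1), 1 ammine (NH3, neutral). Ligand charge sum = -2.
Charge balance with iodide (-1) requires 1 complex ion per 2 iodide.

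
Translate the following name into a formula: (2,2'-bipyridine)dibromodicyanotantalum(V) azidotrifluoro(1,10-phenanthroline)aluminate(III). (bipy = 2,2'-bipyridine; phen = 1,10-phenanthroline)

Cation [Ta…]: ligand charges -4, Ta(V) ⇒ ion charge 1+.
Anion [Al…]: ligand charges -4, Al(III) ⇒ ion charge 1−.

[Ta(bipy)Br2(CN)2][AlF3(N3)(phen)]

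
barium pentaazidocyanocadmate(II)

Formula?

Ba2[Cd(CN)(N3)5]

Ligands: 1 cyano (CN, -1), 5 azido (N3, -1). Ligand charge sum = -6.
With Cd in oxidation state +2, the complex ion is [Cd...]^4−.
Charge balance with barium (+2) requires 1 complex ion per 2 barium.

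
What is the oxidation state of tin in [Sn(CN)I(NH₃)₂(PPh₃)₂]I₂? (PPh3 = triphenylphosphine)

+4

2 iodide outside the brackets (-1 each) → the complex ion is 2+.
Ligand charges: 1×CN = -1; 1×I = -1; 2×NH3 neutral; 2×PPh3 neutral; sum -2.
Sn + (-2) = 2+ ⇒ Sn is +4.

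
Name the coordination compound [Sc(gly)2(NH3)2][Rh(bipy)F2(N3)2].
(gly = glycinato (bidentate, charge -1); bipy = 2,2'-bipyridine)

Both ions are complex: the cation is named first with the plain metal name, the anion second with the -ate form; each ion's ligands are alphabetised independently.
Scandium is always +3 in its complexes; the cation's ligand charges sum to -2, so the complex cation is 1+.
A 1:1 salt means the anion carries the equal and opposite charge, 1−.
Anion: ligand charges sum to -4; for the ion to be 1−, Rh = +3.

diamminebis(glycinato)scandium(III) diazido(2,2'-bipyridine)difluororhodate(III)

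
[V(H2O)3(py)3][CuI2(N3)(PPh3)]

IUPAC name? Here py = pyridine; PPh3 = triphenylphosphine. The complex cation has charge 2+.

triaquatris(pyridine)vanadium(II) azidodiiodo(triphenylphosphine)cuprate(I)

Both ions are complex: the cation is named first with the plain metal name, the anion second with the -ate form; each ion's ligands are alphabetised independently.
The complex cation is given as 2+; its ligand charges sum to 0, so V = +2.
A 1:1 salt means the anion carries the equal and opposite charge, 2−.
Anion: ligand charges sum to -3; for the ion to be 2−, Cu = +1.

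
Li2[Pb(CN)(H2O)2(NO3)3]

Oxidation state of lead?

+2

2 lithium outside the brackets (+1 each) → the complex ion is 2−.
Ligand charges: 1×CN = -1; 3×NO3 = -3; 2×H2O neutral; sum -4.
Pb + (-4) = 2− ⇒ Pb is +2.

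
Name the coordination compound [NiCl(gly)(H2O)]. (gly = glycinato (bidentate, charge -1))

There is no counter-ion, so the complex is neutral overall.
Ligand charges: 1×glycinato (-1 each), 1×chloro (-1 each), 1×aqua (neutral); total -2. So Ni + (-2) = 0, giving Ni = +2.
Ligands are named alphabetically: aqua before chloro before glycinato.

aquachloro(glycinato)nickel(II)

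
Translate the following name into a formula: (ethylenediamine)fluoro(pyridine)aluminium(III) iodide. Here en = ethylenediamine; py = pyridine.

[Al(en)F(py)]I2

Ligands: 1 ethylenediamine (en, neutral), 1 fluoro (F, -1), 1 pyridine (py, neutral). Ligand charge sum = -1.
With Al in oxidation state +3, the complex ion is [Al...]^2+.
Charge balance with iodide (-1) requires 1 complex ion per 2 iodide.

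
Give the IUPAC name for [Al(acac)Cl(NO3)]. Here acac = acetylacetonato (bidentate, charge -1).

There is no counter-ion, so the complex is neutral overall.
Ligand charges: 1×nitrato (-1 each), 1×acetylacetonato (-1 each), 1×chloro (-1 each); total -3. So Al + (-3) = 0, giving Al = +3.
Ligands are named alphabetically: acetylacetonato before chloro before nitrato.

(acetylacetonato)chloronitratoaluminium(III)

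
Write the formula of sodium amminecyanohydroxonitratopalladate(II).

Na[Pd(CN)(NH3)(NO3)(OH)]

Ligands: 1 cyano (CN, -1), 1 nitrato (NO3, -1), 1 hydroxo (OH, -1), 1 ammine (NH3, neutral). Ligand charge sum = -3.
Charge balance with sodium (+1) requires 1 complex ion per 1 sodium.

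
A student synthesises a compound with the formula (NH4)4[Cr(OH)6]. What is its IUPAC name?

The 4 ammonium counter-ions carry a total charge of +4, so each complex ion is 4−.
Ligand charges: 6×hydroxo (-1 each); total -6. So Cr + (-6) = 4−, giving Cr = +2.
The complex ion is anionic, so chromium takes the -ate form chromate(II).

ammonium hexahydroxochromate(II)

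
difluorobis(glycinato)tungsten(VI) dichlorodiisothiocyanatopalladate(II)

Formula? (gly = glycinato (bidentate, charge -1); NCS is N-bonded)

[WF2(gly)2][PdCl2(NCS)2]

Cation [W…]: ligand charges -4, W(VI) ⇒ ion charge 2+.
Anion [Pd…]: ligand charges -4, Pd(II) ⇒ ion charge 2−.
One 2+ cation balances one 2− anion.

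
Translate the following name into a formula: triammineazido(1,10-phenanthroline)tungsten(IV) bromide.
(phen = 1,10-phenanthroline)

Ligands: 1 azido (N3, -1), 3 ammine (NH3, neutral), 1 1,10-phenanthroline (phen, neutral). Ligand charge sum = -1.
With W in oxidation state +4, the complex ion is [W...]^3+.
Charge balance with bromide (-1) requires 1 complex ion per 3 bromide.

[W(N3)(NH3)3(phen)]Br3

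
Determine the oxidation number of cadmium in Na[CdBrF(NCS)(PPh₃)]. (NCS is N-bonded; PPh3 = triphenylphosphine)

+2

1 sodium outside the brackets (+1 each) → the complex ion is 1−.
Ligand charges: 1×NCS = -1; 1×F = -1; 1×PPh3 neutral; 1×Br = -1; sum -3.
Cd + (-3) = 1− ⇒ Cd is +2.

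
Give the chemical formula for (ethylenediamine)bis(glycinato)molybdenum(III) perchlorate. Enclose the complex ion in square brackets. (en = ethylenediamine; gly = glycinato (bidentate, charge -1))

Ligands: 1 ethylenediamine (en, neutral), 2 glycinato (gly, -1). Ligand charge sum = -2.
Charge balance with perchlorate (-1) requires 1 complex ion per 1 perchlorate.

[Mo(en)(gly)2]ClO4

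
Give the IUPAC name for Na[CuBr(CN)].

The 1 sodium counter-ion carries a total charge of +1, so each complex ion is 1−.
Ligand charges: 1×cyano (-1 each), 1×bromo (-1 each); total -2. So Cu + (-2) = 1−, giving Cu = +1.
Ligands are named alphabetically: bromo before cyano.
The complex ion is anionic, so copper takes the -ate form cuprate(I).

sodium bromocyanocuprate(I)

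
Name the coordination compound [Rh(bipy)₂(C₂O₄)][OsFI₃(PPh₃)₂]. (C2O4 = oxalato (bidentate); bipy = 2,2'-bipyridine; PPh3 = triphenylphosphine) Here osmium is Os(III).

Os is given as +3; the anion's ligand charges sum to -4, so the complex anion is 1−.
A 1:1 salt means the cation carries the equal and opposite charge, 1+.
Cation: ligand charges sum to -2; for the ion to be 1+, Rh = +3.

bis(2,2'-bipyridine)oxalatorhodium(III) fluorotriiodobis(triphenylphosphine)osmate(III)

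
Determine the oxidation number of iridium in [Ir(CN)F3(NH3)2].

+4

No counter-ion: the bracketed complex is neutral.
Ligand charges: 1×CN = -1; 3×F = -3; 2×NH3 neutral; sum -4.
Ir + (-4) = 0 ⇒ Ir is +4.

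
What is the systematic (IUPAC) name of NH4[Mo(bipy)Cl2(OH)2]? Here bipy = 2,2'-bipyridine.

ammonium (2,2'-bipyridine)dichlorodihydroxomolybdate(III)

The 1 ammonium counter-ion carries a total charge of +1, so each complex ion is 1−.
Ligand charges: 2×chloro (-1 each), 1×2,2'-bipyridine (neutral), 2×hydroxo (-1 each); total -4. So Mo + (-4) = 1−, giving Mo = +3.
Ligands are named alphabetically: bipyridine before chloro before hydroxo.
The complex ion is anionic, so molybdenum takes the -ate form molybdate(III).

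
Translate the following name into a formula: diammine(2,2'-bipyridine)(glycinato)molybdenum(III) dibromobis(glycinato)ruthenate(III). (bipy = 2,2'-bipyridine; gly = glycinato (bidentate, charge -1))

Cation [Mo…]: ligand charges -1, Mo(III) ⇒ ion charge 2+.
Anion [Ru…]: ligand charges -4, Ru(III) ⇒ ion charge 1−.
One 2+ cation requires 2 of the 1− anion.

[Mo(bipy)(gly)(NH3)2][RuBr2(gly)2]2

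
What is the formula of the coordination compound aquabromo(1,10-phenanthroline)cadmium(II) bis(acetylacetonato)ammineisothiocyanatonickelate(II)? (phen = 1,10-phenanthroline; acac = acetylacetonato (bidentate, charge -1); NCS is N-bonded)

Cation [Cd…]: ligand charges -1, Cd(II) ⇒ ion charge 1+.
Anion [Ni…]: ligand charges -3, Ni(II) ⇒ ion charge 1−.
One 1+ cation balances one 1− anion.

[CdBr(H2O)(phen)][Ni(acac)2(NCS)(NH3)]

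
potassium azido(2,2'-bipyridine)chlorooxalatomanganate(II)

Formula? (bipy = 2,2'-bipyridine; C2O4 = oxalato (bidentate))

K2[Mn(bipy)(C2O4)Cl(N3)]

Ligands: 1 chloro (Cl, -1), 1 2,2'-bipyridine (bipy, neutral), 1 oxalato (C2O4, -2), 1 azido (N3, -1). Ligand charge sum = -4.
With Mn in oxidation state +2, the complex ion is [Mn...]^2−.
Charge balance with potassium (+1) requires 1 complex ion per 2 potassium.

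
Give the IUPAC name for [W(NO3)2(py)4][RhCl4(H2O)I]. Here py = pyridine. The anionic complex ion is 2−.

dinitratotetrakis(pyridine)tungsten(IV) aquatetrachloroiodorhodate(III)

Both ions are complex: the cation is named first with the plain metal name, the anion second with the -ate form; each ion's ligands are alphabetised independently.
The complex anion is given as 2−; its ligand charges sum to -5, so Rh = +3.
A 1:1 salt means the cation carries the equal and opposite charge, 2+.
Cation: ligand charges sum to -2; for the ion to be 2+, W = +4.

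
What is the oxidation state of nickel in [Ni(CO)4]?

No counter-ion: the bracketed complex is neutral.
Ligand charges: 4×CO neutral; sum 0.
Ni + (0) = 0 ⇒ Ni is 0.

0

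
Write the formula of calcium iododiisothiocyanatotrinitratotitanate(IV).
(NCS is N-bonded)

Ligands: 3 nitrato (NO3, -1), 1 iodo (I, -1), 2 isothiocyanato (NCS, -1). Ligand charge sum = -6.
With Ti in oxidation state +4, the complex ion is [Ti...]^2−.
Charge balance with calcium (+2) requires 1 complex ion per 1 calcium.

Ca[TiI(NCS)2(NO3)3]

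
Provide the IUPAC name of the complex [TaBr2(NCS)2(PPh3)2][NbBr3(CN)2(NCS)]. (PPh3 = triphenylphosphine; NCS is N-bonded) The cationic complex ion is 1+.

Both ions are complex: the cation is named first with the plain metal name, the anion second with the -ate form; each ion's ligands are alphabetised independently.
The complex cation is given as 1+; its ligand charges sum to -4, so Ta = +5.
A 1:1 salt means the anion carries the equal and opposite charge, 1−.
Anion: ligand charges sum to -6; for the ion to be 1−, Nb = +5.

dibromodiisothiocyanatobis(triphenylphosphine)tantalum(V) tribromodicyanoisothiocyanatoniobate(V)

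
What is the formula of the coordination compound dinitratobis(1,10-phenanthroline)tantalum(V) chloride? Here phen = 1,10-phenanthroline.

Ligands: 2 1,10-phenanthroline (phen, neutral), 2 nitrato (NO3, -1). Ligand charge sum = -2.
With Ta in oxidation state +5, the complex ion is [Ta...]^3+.
Charge balance with chloride (-1) requires 1 complex ion per 3 chloride.

[Ta(NO3)2(phen)2]Cl3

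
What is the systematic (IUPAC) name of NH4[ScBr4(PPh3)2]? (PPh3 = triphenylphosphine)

The 1 ammonium counter-ion carries a total charge of +1, so each complex ion is 1−.
Ligand charges: 4×bromo (-1 each), 2×triphenylphosphine (neutral); total -4. So Sc + (-4) = 1−, giving Sc = +3.
Ligands are named alphabetically: bromo before triphenylphosphine.
The complex ion is anionic, so scandium takes the -ate form scandate(III).

ammonium tetrabromobis(triphenylphosphine)scandate(III)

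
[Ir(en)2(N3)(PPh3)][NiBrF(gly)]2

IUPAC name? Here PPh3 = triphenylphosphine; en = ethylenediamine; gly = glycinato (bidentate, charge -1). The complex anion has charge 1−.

azidobis(ethylenediamine)(triphenylphosphine)iridium(III) bromofluoro(glycinato)nickelate(II)

Both ions are complex: the cation is named first with the plain metal name, the anion second with the -ate form; each ion's ligands are alphabetised independently.
The complex anion is given as 1−; its ligand charges sum to -3, so Ni = +2.
With 2 anions per cation, the cation must be 2×1 = 2+.
Cation: ligand charges sum to -1; for the ion to be 2+, Ir = +3.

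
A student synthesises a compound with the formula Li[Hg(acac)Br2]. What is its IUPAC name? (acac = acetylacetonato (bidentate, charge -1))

The 1 lithium counter-ion carries a total charge of +1, so each complex ion is 1−.
Ligand charges: 2×bromo (-1 each), 1×acetylacetonato (-1 each); total -3. So Hg + (-3) = 1−, giving Hg = +2.
The complex ion is anionic, so mercury takes the -ate form mercurate(II).

lithium (acetylacetonato)dibromomercurate(II)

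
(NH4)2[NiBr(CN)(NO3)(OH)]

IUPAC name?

ammonium bromocyanohydroxonitratonickelate(II)

The 2 ammonium counter-ions carry a total charge of +2, so each complex ion is 2−.
Ligand charges: 1×bromo (-1 each), 1×hydroxo (-1 each), 1×cyano (-1 each), 1×nitrato (-1 each); total -4. So Ni + (-4) = 2−, giving Ni = +2.
Ligands are named alphabetically: bromo before cyano before hydroxo before nitrato.
The complex ion is anionic, so nickel takes the -ate form nickelate(II).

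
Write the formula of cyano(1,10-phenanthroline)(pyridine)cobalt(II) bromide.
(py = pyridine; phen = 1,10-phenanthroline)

[Co(CN)(phen)(py)]Br

Ligands: 1 cyano (CN, -1), 1 pyridine (py, neutral), 1 1,10-phenanthroline (phen, neutral). Ligand charge sum = -1.
With Co in oxidation state +2, the complex ion is [Co...]^1+.
Charge balance with bromide (-1) requires 1 complex ion per 1 bromide.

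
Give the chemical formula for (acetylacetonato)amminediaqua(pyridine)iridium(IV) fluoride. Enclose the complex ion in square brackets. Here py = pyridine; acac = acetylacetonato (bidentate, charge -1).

[Ir(acac)(H2O)2(NH3)(py)]F3

Ligands: 1 pyridine (py, neutral), 2 aqua (H2O, neutral), 1 ammine (NH3, neutral), 1 acetylacetonato (acac, -1). Ligand charge sum = -1.
With Ir in oxidation state +4, the complex ion is [Ir...]^3+.
Charge balance with fluoride (-1) requires 1 complex ion per 3 fluoride.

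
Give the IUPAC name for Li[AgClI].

The 1 lithium counter-ion carries a total charge of +1, so each complex ion is 1−.
Ligand charges: 1×iodo (-1 each), 1×chloro (-1 each); total -2. So Ag + (-2) = 1−, giving Ag = +1.
The complex ion is anionic, so silver takes the -ate form argentate(I).

lithium chloroiodoargentate(I)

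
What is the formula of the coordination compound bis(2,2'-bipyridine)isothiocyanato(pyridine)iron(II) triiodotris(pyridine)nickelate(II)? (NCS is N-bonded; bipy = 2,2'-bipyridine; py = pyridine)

Cation [Fe…]: ligand charges -1, Fe(II) ⇒ ion charge 1+.
Anion [Ni…]: ligand charges -3, Ni(II) ⇒ ion charge 1−.
One 1+ cation balances one 1− anion.

[Fe(bipy)2(NCS)(py)][NiI3(py)3]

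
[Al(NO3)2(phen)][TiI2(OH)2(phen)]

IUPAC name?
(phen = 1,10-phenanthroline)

Aluminium is always +3 in its complexes; the cation's ligand charges sum to -2, so the complex cation is 1+.
A 1:1 salt means the anion carries the equal and opposite charge, 1−.
Anion: ligand charges sum to -4; for the ion to be 1−, Ti = +3.

dinitrato(1,10-phenanthroline)aluminium(III) dihydroxodiiodo(1,10-phenanthroline)titanate(III)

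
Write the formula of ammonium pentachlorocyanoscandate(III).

Ligands: 5 chloro (Cl, -1), 1 cyano (CN, -1). Ligand charge sum = -6.
With Sc in oxidation state +3, the complex ion is [Sc...]^3−.
Charge balance with ammonium (+1) requires 1 complex ion per 3 ammonium.

(NH4)3[ScCl5(CN)]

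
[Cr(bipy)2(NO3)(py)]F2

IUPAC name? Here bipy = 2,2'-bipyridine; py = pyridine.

bis(2,2'-bipyridine)nitrato(pyridine)chromium(III) fluoride

The 2 fluoride counter-ions carry a total charge of -2, so each complex ion is 2+.
Ligand charges: 2×2,2'-bipyridine (neutral), 1×nitrato (-1 each), 1×pyridine (neutral); total -1. So Cr + (-1) = 2+, giving Cr = +3.
Ligands are named alphabetically: bipyridine before nitrato before pyridine.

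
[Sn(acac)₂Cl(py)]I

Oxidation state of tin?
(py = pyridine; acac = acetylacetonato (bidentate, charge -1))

1 iodide outside the brackets (-1 each) → the complex ion is 1+.
Ligand charges: 1×py neutral; 1×Cl = -1; 2×acac = -2; sum -3.
Sn + (-3) = 1+ ⇒ Sn is +4.

+4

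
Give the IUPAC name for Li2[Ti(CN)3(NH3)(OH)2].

lithium amminetricyanodihydroxotitanate(III)

The 2 lithium counter-ions carry a total charge of +2, so each complex ion is 2−.
Ligand charges: 2×hydroxo (-1 each), 1×ammine (neutral), 3×cyano (-1 each); total -5. So Ti + (-5) = 2−, giving Ti = +3.
The complex ion is anionic, so titanium takes the -ate form titanate(III).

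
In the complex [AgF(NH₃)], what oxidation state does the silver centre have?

No counter-ion: the bracketed complex is neutral.
Ligand charges: 1×F = -1; 1×NH3 neutral; sum -1.
Ag + (-1) = 0 ⇒ Ag is +1.

+1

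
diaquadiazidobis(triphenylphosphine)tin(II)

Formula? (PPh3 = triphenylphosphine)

Ligands: 2 triphenylphosphine (PPh3, neutral), 2 aqua (H2O, neutral), 2 azido (N3, -1). Ligand charge sum = -2.
With Sn in oxidation state +2, the complex ion is [Sn...].

[Sn(H2O)2(N3)2(PPh3)2]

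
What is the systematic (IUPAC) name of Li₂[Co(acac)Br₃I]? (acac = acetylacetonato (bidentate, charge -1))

The 2 lithium counter-ions carry a total charge of +2, so each complex ion is 2−.
Ligand charges: 3×bromo (-1 each), 1×iodo (-1 each), 1×acetylacetonato (-1 each); total -5. So Co + (-5) = 2−, giving Co = +3.
Ligands are named alphabetically: acetylacetonato before bromo before iodo.
The complex ion is anionic, so cobalt takes the -ate form cobaltate(III).

lithium (acetylacetonato)tribromoiodocobaltate(III)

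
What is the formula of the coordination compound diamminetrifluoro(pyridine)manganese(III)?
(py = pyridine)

[MnF3(NH3)2(py)]

Ligands: 1 pyridine (py, neutral), 3 fluoro (F, -1), 2 ammine (NH3, neutral). Ligand charge sum = -3.
With Mn in oxidation state +3, the complex ion is [Mn...].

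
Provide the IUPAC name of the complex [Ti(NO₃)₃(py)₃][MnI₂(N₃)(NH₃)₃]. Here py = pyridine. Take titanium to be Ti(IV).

trinitratotris(pyridine)titanium(IV) triammineazidodiiodomanganate(II)

Both ions are complex: the cation is named first with the plain metal name, the anion second with the -ate form; each ion's ligands are alphabetised independently.
Ti is given as +4; the cation's ligand charges sum to -3, so the complex cation is 1+.
A 1:1 salt means the anion carries the equal and opposite charge, 1−.
Anion: ligand charges sum to -3; for the ion to be 1−, Mn = +2.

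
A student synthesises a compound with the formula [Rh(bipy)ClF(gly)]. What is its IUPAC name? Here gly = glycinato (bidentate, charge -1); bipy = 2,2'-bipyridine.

(2,2'-bipyridine)chlorofluoro(glycinato)rhodium(III)

There is no counter-ion, so the complex is neutral overall.
Ligand charges: 1×fluoro (-1 each), 1×glycinato (-1 each), 1×2,2'-bipyridine (neutral), 1×chloro (-1 each); total -3. So Rh + (-3) = 0, giving Rh = +3.
Ligands are named alphabetically: bipyridine before chloro before fluoro before glycinato.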